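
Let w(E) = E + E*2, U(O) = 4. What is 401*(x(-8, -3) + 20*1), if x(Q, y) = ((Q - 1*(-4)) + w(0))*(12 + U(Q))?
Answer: -17644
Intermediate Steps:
w(E) = 3*E (w(E) = E + 2*E = 3*E)
x(Q, y) = 64 + 16*Q (x(Q, y) = ((Q - 1*(-4)) + 3*0)*(12 + 4) = ((Q + 4) + 0)*16 = ((4 + Q) + 0)*16 = (4 + Q)*16 = 64 + 16*Q)
401*(x(-8, -3) + 20*1) = 401*((64 + 16*(-8)) + 20*1) = 401*((64 - 128) + 20) = 401*(-64 + 20) = 401*(-44) = -17644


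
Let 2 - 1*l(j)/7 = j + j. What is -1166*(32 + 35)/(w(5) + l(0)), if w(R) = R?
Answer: -78122/19 ≈ -4111.7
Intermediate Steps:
l(j) = 14 - 14*j (l(j) = 14 - 7*(j + j) = 14 - 14*j)
-1166*(32 + 35)/(w(5) + l(0)) = -1166*(32 + 35)/(5 + (14 - 14*0)) = -78122/(5 + (14 + 0)) = -78122/(5 + 14) = -78122/19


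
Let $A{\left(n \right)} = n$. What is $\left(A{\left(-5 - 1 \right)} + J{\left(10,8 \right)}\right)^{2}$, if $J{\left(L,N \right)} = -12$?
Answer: $324$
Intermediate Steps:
$\left(A{\left(-5 - 1 \right)} + J{\left(10,8 \right)}\right)^{2} = \left(\left(-5 - 1\right) - 12\right)^{2} = \left(-6 - 12\right)^{2} = \left(-18\right)^{2} = 324$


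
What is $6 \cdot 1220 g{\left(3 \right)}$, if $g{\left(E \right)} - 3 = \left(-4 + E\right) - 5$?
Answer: $-21960$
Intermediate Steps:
$g{\left(E \right)} = -6 + E$ ($g{\left(E \right)} = 3 + \left(\left(-4 + E\right) - 5\right) = 3 + \left(-9 + E\right) = -6 + E$)
$6 \cdot 1220 g{\left(3 \right)} = 6 \cdot 1220 \left(-6 + 3\right) = 7320 \left(-3\right) = -21960$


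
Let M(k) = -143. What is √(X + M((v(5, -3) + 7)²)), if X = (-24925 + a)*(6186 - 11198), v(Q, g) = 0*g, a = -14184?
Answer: √196014165 ≈ 14001.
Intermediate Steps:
v(Q, g) = 0
X = 196014308 (X = (-24925 - 14184)*(6186 - 11198) = -39109*(-5012) = 196014308)
√(X + M((v(5, -3) + 7)²)) = √(196014308 - 143) = √196014165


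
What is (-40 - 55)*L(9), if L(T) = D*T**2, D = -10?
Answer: 76950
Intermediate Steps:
L(T) = -10*T**2
(-40 - 55)*L(9) = (-40 - 55)*(-10*9**2) = -(-950)*81 = -95*(-810) = 76950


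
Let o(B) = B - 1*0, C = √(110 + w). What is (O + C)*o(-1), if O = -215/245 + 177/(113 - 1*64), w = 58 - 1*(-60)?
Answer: -134/49 - 2*√57 ≈ -17.834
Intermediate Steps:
w = 118 (w = 58 + 60 = 118)
C = 2*√57 (C = √(110 + 118) = √228 = 2*√57 ≈ 15.100)
O = 134/49 (O = -215*1/245 + 177/(113 - 64) = -43/49 + 177/49 = 134/49 ≈ 2.7347)
o(B) = B (o(B) = B + 0 = B)
(O + C)*o(-1) = (134/49 + 2*√57)*(-1) = -134/49 - 2*√57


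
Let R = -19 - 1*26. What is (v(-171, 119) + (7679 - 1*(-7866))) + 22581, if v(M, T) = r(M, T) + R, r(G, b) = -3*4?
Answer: 38069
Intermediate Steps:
r(G, b) = -12
R = -45 (R = -19 - 26 = -45)
v(M, T) = -57 (v(M, T) = -12 - 45 = -57)
(v(-171, 119) + (7679 - 1*(-7866))) + 22581 = (-57 + (7679 - 1*(-7866))) + 22581 = (-57 + (7679 + 7866)) + 22581 = (-57 + 15545) + 22581 = 15488 + 22581 = 38069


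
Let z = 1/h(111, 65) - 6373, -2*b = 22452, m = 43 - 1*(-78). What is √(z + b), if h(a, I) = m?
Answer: I*√2129478/11 ≈ 132.66*I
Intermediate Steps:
m = 121 (m = 43 + 78 = 121)
b = -11226 (b = -½*22452 = -11226)
h(a, I) = 121
z = -771132/121 (z = 1/121 - 6373 = -771132/121 ≈ -6373.0)
√(z + b) = √(-771132/121 - 11226) = √(-2129478/121) = I*√2129478/11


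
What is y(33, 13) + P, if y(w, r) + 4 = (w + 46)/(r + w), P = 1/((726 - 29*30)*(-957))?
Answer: -7234897/3169584 ≈ -2.2826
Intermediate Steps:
P = 1/137808 (P = -1/957/(726 - 870) = -1/957/(-144) = -1/144*(-1/957) = 1/137808 ≈ 7.2565e-6)
y(w, r) = -4 + (46 + w)/(r + w) (y(w, r) = -4 + (w + 46)/(r + w) = -4 + (46 + w)/(r + w))
y(33, 13) + P = (46 - 4*13 - 3*33)/(13 + 33) + 1/137808 = (46 - 52 - 99)/46 + 1/137808 = (1/46)*(-105) + 1/137808 = -105/46 + 1/137808 = -7234897/3169584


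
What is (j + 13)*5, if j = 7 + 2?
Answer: 110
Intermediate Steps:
j = 9
(j + 13)*5 = (9 + 13)*5 = 22*5 = 110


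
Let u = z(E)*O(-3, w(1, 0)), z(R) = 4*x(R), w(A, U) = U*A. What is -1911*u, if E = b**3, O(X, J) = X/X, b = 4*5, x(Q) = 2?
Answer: -15288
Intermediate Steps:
w(A, U) = A*U
b = 20
O(X, J) = 1
E = 8000 (E = 20**3 = 8000)
z(R) = 8 (z(R) = 4*2 = 8)
u = 8 (u = 8*1 = 8)
-1911*u = -1911*8 = -15288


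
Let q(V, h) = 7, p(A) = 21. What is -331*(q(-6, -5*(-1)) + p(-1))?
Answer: -9268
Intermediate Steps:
-331*(q(-6, -5*(-1)) + p(-1)) = -331*(7 + 21) = -331*28 = -9268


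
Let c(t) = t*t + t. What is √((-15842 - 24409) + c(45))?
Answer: I*√38181 ≈ 195.4*I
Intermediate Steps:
c(t) = t + t² (c(t) = t² + t = t + t²)
√((-15842 - 24409) + c(45)) = √((-15842 - 24409) + 45*(1 + 45)) = √(-40251 + 45*46) = √(-40251 + 2070) = √(-38181) = I*√38181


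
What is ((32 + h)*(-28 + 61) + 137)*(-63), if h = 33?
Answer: -143766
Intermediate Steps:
((32 + h)*(-28 + 61) + 137)*(-63) = ((32 + 33)*(-28 + 61) + 137)*(-63) = (65*33 + 137)*(-63) = (2145 + 137)*(-63) = 2282*(-63) = -143766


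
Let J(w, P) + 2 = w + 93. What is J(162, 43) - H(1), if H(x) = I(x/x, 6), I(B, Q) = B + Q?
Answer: 246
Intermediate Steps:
J(w, P) = 91 + w (J(w, P) = -2 + (w + 93) = -2 + (93 + w) = 91 + w)
H(x) = 7 (H(x) = x/x + 6 = 1 + 6 = 7)
J(162, 43) - H(1) = (91 + 162) - 1*7 = 253 - 7 = 246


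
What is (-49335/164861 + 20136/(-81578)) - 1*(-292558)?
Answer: 1967307083475719/6724515329 ≈ 2.9256e+5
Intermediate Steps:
(-49335/164861 + 20136/(-81578)) - 1*(-292558) = (-49335*1/164861 + 20136*(-1/81578)) + 292558 = (-49335/164861 - 10068/40789) + 292558 = -3672145863/6724515329 + 292558 = 1967307083475719/6724515329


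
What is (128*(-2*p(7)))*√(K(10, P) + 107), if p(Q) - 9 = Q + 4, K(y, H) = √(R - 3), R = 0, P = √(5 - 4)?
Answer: -5120*√(107 + I*√3) ≈ -52963.0 - 428.64*I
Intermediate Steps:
P = 1 (P = √1 = 1)
K(y, H) = I*√3 (K(y, H) = √(0 - 3) = √(-3) = I*√3)
p(Q) = 13 + Q (p(Q) = 9 + (Q + 4) = 9 + (4 + Q) = 13 + Q)
(128*(-2*p(7)))*√(K(10, P) + 107) = (128*(-2*(13 + 7)))*√(I*√3 + 107) = (128*(-2*20))*√(107 + I*√3) = (128*(-40))*√(107 + I*√3) = -5120*√(107 + I*√3)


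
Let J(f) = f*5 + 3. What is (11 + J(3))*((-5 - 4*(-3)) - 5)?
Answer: 58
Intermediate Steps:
J(f) = 3 + 5*f (J(f) = 5*f + 3 = 3 + 5*f)
(11 + J(3))*((-5 - 4*(-3)) - 5) = (11 + (3 + 5*3))*((-5 - 4*(-3)) - 5) = (11 + (3 + 15))*((-5 + 12) - 5) = (11 + 18)*(7 - 5) = 29*2 = 58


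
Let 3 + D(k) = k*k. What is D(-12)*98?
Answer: 13818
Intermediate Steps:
D(k) = -3 + k² (D(k) = -3 + k*k = -3 + k²)
D(-12)*98 = (-3 + (-12)²)*98 = (-3 + 144)*98 = 141*98 = 13818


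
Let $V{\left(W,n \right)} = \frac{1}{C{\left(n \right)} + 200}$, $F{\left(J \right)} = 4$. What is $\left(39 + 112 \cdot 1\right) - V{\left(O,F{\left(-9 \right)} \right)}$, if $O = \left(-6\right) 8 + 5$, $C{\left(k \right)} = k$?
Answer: $\frac{30803}{204} \approx 151.0$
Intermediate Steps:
$O = -43$ ($O = -48 + 5 = -43$)
$V{\left(W,n \right)} = \frac{1}{200 + n}$ ($V{\left(W,n \right)} = \frac{1}{n + 200} = \frac{1}{200 + n}$)
$\left(39 + 112 \cdot 1\right) - V{\left(O,F{\left(-9 \right)} \right)} = \left(39 + 112 \cdot 1\right) - \frac{1}{200 + 4} = \left(39 + 112\right) - \frac{1}{204} = 151 - \frac{1}{204} = \frac{30803}{204}$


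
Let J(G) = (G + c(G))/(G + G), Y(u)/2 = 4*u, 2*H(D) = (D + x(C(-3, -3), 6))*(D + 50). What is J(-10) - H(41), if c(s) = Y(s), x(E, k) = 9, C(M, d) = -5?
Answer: -4541/2 ≈ -2270.5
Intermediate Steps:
H(D) = (9 + D)*(50 + D)/2 (H(D) = ((D + 9)*(D + 50))/2 = ((9 + D)*(50 + D))/2 = (9 + D)*(50 + D)/2)
Y(u) = 8*u (Y(u) = 2*(4*u) = 8*u)
c(s) = 8*s
J(G) = 9/2 (J(G) = (G + 8*G)/(G + G) = (9*G)/((2*G)) = (9*G)*(1/(2*G)) = 9/2)
J(-10) - H(41) = 9/2 - (225 + (1/2)*41**2 + (59/2)*41) = 9/2 - (225 + (1/2)*1681 + 2419/2) = 9/2 - (225 + 1681/2 + 2419/2) = 9/2 - 1*2275 = 9/2 - 2275 = -4541/2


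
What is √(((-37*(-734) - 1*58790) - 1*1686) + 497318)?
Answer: 40*√290 ≈ 681.18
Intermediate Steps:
√(((-37*(-734) - 1*58790) - 1*1686) + 497318) = √(((27158 - 58790) - 1686) + 497318) = √((-31632 - 1686) + 497318) = √(-33318 + 497318) = √464000 = 40*√290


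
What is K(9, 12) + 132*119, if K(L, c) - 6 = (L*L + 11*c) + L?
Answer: 15936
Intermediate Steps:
K(L, c) = 6 + L + L**2 + 11*c (K(L, c) = 6 + ((L*L + 11*c) + L) = 6 + ((L**2 + 11*c) + L) = 6 + (L + L**2 + 11*c) = 6 + L + L**2 + 11*c)
K(9, 12) + 132*119 = (6 + 9 + 9**2 + 11*12) + 132*119 = (6 + 9 + 81 + 132) + 15708 = 228 + 15708 = 15936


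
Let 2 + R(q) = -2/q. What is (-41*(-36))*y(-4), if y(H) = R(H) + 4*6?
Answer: 33210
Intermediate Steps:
R(q) = -2 - 2/q
y(H) = 22 - 2/H (y(H) = (-2 - 2/H) + 4*6 = (-2 - 2/H) + 24 = 22 - 2/H)
(-41*(-36))*y(-4) = (-41*(-36))*(22 - 2/(-4)) = 1476*(22 - 2*(-¼)) = 1476*(22 + ½) = 1476*(45/2) = 33210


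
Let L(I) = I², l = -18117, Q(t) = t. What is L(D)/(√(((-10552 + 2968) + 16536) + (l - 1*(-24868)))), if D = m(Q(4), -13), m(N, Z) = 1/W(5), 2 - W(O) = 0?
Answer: √15703/62812 ≈ 0.0019950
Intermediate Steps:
W(O) = 2 (W(O) = 2 - 1*0 = 2 + 0 = 2)
m(N, Z) = ½ (m(N, Z) = 1/2 = ½)
D = ½ ≈ 0.50000
L(D)/(√(((-10552 + 2968) + 16536) + (l - 1*(-24868)))) = (½)²/(√(((-10552 + 2968) + 16536) + (-18117 - 1*(-24868)))) = 1/(4*(√((-7584 + 16536) + (-18117 + 24868)))) = 1/(4*(√(8952 + 6751))) = 1/(4*(√15703)) = (√15703/15703)/4 = √15703/62812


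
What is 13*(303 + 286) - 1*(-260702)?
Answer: 268359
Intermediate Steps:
13*(303 + 286) - 1*(-260702) = 13*589 + 260702 = 7657 + 260702 = 268359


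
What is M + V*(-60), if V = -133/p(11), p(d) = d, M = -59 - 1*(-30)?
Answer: 7661/11 ≈ 696.45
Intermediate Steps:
M = -29 (M = -59 + 30 = -29)
V = -133/11 ≈ -12.091
M + V*(-60) = -29 - 133/11*(-60) = -29 + 7980/11 = 7661/11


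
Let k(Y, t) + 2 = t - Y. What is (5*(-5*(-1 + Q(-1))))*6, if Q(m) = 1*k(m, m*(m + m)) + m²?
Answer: -150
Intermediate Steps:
k(Y, t) = -2 + t - Y (k(Y, t) = -2 + (t - Y) = -2 + t - Y)
Q(m) = -2 - m + 3*m² (Q(m) = 1*(-2 + m*(m + m) - m) + m² = 1*(-2 + m*(2*m) - m) + m² = 1*(-2 + 2*m² - m) + m² = 1*(-2 - m + 2*m²) + m² = (-2 - m + 2*m²) + m² = -2 - m + 3*m²)
(5*(-5*(-1 + Q(-1))))*6 = (5*(-5*(-1 + (-2 - 1*(-1) + 3*(-1)²))))*6 = (5*(-5*(-1 + (-2 + 1 + 3*1))))*6 = (5*(-5*(-1 + (-2 + 1 + 3))))*6 = (5*(-5*(-1 + 2)))*6 = (5*(-5*1))*6 = (5*(-5))*6 = -25*6 = -150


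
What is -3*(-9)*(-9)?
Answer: -243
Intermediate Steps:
-3*(-9)*(-9) = 27*(-9) = -243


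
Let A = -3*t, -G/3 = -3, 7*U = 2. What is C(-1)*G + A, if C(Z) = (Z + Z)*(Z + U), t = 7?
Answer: -57/7 ≈ -8.1429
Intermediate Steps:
U = 2/7 (U = (⅐)*2 = 2/7 ≈ 0.28571)
G = 9 (G = -3*(-3) = 9)
A = -21 (A = -3*7 = -21)
C(Z) = 2*Z*(2/7 + Z) (C(Z) = (Z + Z)*(Z + 2/7) = (2*Z)*(2/7 + Z) = 2*Z*(2/7 + Z))
C(-1)*G + A = ((2/7)*(-1)*(2 + 7*(-1)))*9 - 21 = ((2/7)*(-1)*(2 - 7))*9 - 21 = ((2/7)*(-1)*(-5))*9 - 21 = (10/7)*9 - 21 = 90/7 - 21 = -57/7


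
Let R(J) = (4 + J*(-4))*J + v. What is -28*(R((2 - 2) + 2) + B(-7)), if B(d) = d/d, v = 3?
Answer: 112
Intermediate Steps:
B(d) = 1
R(J) = 3 + J*(4 - 4*J) (R(J) = (4 + J*(-4))*J + 3 = (4 - 4*J)*J + 3 = J*(4 - 4*J) + 3 = 3 + J*(4 - 4*J))
-28*(R((2 - 2) + 2) + B(-7)) = -28*((3 - 4*((2 - 2) + 2)² + 4*((2 - 2) + 2)) + 1) = -28*((3 - 4*(0 + 2)² + 4*(0 + 2)) + 1) = -28*((3 - 4*2² + 4*2) + 1) = -28*((3 - 4*4 + 8) + 1) = -28*((3 - 16 + 8) + 1) = -28*(-5 + 1) = -28*(-4) = 112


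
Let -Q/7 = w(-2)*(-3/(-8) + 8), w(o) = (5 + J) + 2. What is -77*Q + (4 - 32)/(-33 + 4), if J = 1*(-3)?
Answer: 1047333/58 ≈ 18057.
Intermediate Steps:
J = -3
w(o) = 4 (w(o) = (5 - 3) + 2 = 2 + 2 = 4)
Q = -469/2 (Q = -28*(-3/(-8) + 8) = -28*(-3*(-1/8) + 8) = -28*(3/8 + 8) = -28*67/8 = -7*67/2 = -469/2 ≈ -234.50)
-77*Q + (4 - 32)/(-33 + 4) = -77*(-469/2) + (4 - 32)/(-33 + 4) = 36113/2 - 28/(-29) = 36113/2 - 28*(-1/29) = 36113/2 + 28/29 = 1047333/58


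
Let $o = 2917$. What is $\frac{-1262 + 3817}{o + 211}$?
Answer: $\frac{2555}{3128} \approx 0.81682$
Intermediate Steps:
$\frac{-1262 + 3817}{o + 211} = \frac{-1262 + 3817}{2917 + 211} = \frac{2555}{3128}$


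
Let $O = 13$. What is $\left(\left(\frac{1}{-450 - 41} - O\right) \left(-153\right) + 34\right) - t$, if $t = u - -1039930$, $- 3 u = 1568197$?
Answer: $- \frac{758851825}{1473} \approx -5.1517 \cdot 10^{5}$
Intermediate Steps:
$u = - \frac{1568197}{3}$ ($u = \left(- \frac{1}{3}\right) 1568197 = - \frac{1568197}{3} \approx -5.2273 \cdot 10^{5}$)
$t = \frac{1551593}{3}$ ($t = - \frac{1568197}{3} - -1039930 = - \frac{1568197}{3} + 1039930 = \frac{1551593}{3} \approx 5.172 \cdot 10^{5}$)
$\left(\left(\frac{1}{-450 - 41} - O\right) \left(-153\right) + 34\right) - t = \left(\left(\frac{1}{-450 - 41} - 13\right) \left(-153\right) + 34\right) - \frac{1551593}{3} = \left(\left(\frac{1}{-491} - 13\right) \left(-153\right) + 34\right) - \frac{1551593}{3} = \left(\left(- \frac{1}{491} - 13\right) \left(-153\right) + 34\right) - \frac{1551593}{3} = \left(\left(- \frac{6384}{491}\right) \left(-153\right) + 34\right) - \frac{1551593}{3} = \left(\frac{976752}{491} + 34\right) - \frac{1551593}{3} = \frac{993446}{491} - \frac{1551593}{3} = - \frac{758851825}{1473}$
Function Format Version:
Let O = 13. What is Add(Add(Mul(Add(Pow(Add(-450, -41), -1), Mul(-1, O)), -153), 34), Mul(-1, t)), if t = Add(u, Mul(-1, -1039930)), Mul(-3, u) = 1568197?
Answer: Rational(-758851825, 1473) ≈ -5.1517e+5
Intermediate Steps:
u = Rational(-1568197, 3) (u = Mul(Rational(-1, 3), 1568197) = Rational(-1568197, 3) ≈ -5.2273e+5)
t = Rational(1551593, 3) (t = Add(Rational(-1568197, 3), Mul(-1, -1039930)) = Add(Rational(-1568197, 3), 1039930) = Rational(1551593, 3) ≈ 5.1720e+5)
Add(Add(Mul(Add(Pow(Add(-450, -41), -1), Mul(-1, O)), -153), 34), Mul(-1, t)) = Add(Add(Mul(Add(Pow(Add(-450, -41), -1), Mul(-1, 13)), -153), 34), Mul(-1, Rational(1551593, 3))) = Add(Add(Mul(Add(Pow(-491, -1), -13), -153), 34), Rational(-1551593, 3)) = Add(Add(Mul(Add(Rational(-1, 491), -13), -153), 34), Rational(-1551593, 3)) = Add(Add(Mul(Rational(-6384, 491), -153), 34), Rational(-1551593, 3)) = Add(Add(Rational(976752, 491), 34), Rational(-1551593, 3)) = Add(Rational(993446, 491), Rational(-1551593, 3)) = Rational(-758851825, 1473)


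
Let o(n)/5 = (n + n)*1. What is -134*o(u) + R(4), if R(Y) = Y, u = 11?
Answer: -14736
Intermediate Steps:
o(n) = 10*n (o(n) = 5*((n + n)*1) = 5*((2*n)*1) = 5*(2*n) = 10*n)
-134*o(u) + R(4) = -1340*11 + 4 = -134*110 + 4 = -14740 + 4 = -14736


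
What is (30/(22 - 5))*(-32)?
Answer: -960/17 ≈ -56.471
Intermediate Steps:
(30/(22 - 5))*(-32) = (30/17)*(-32) = -960/17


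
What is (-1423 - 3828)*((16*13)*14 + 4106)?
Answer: -36851518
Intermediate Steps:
(-1423 - 3828)*((16*13)*14 + 4106) = -5251*(208*14 + 4106) = -5251*(2912 + 4106) = -5251*7018 = -36851518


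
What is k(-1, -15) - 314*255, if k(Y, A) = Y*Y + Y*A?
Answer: -80054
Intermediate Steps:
k(Y, A) = Y**2 + A*Y
k(-1, -15) - 314*255 = -(-15 - 1) - 314*255 = -1*(-16) - 80070 = 16 - 80070 = -80054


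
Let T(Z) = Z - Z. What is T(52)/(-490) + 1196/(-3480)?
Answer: -299/870 ≈ -0.34368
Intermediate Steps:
T(Z) = 0
T(52)/(-490) + 1196/(-3480) = 0/(-490) + 1196/(-3480) = 0*(-1/490) + 1196*(-1/3480) = 0 - 299/870 = -299/870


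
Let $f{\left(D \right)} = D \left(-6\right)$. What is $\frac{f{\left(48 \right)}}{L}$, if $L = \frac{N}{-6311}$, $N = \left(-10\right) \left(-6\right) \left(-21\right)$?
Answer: $- \frac{50488}{35} \approx -1442.5$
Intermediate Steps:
$N = -1260$ ($N = 60 \left(-21\right) = -1260$)
$f{\left(D \right)} = - 6 D$
$L = \frac{1260}{6311}$ ($L = - \frac{1260}{-6311} = \left(-1260\right) \left(- \frac{1}{6311}\right) = \frac{1260}{6311} \approx 0.19965$)
$\frac{f{\left(48 \right)}}{L} = \frac{\left(-6\right) 48}{\frac{1260}{6311}} = \left(-288\right) \frac{6311}{1260} = - \frac{50488}{35}$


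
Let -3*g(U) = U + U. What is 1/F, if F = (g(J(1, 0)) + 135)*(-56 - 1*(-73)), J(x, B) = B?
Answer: 1/2295 ≈ 0.00043573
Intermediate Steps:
g(U) = -2*U/3 (g(U) = -(U + U)/3 = -2*U/3)
F = 2295 (F = (-⅔*0 + 135)*(-56 - 1*(-73)) = (0 + 135)*(-56 + 73) = 135*17 = 2295)
1/F = 1/2295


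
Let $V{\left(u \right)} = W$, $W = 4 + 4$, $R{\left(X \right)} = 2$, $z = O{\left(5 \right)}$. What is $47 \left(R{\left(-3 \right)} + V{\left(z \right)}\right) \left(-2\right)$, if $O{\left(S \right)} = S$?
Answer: $-940$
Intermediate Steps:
$z = 5$
$W = 8$
$V{\left(u \right)} = 8$
$47 \left(R{\left(-3 \right)} + V{\left(z \right)}\right) \left(-2\right) = 47 \left(2 + 8\right) \left(-2\right) = 47 \cdot 10 \left(-2\right) = 47 \left(-20\right) = -940$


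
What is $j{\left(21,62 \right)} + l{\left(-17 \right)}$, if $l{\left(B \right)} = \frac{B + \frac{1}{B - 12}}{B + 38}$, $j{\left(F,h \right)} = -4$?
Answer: $- \frac{2930}{609} \approx -4.8112$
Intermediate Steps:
$l{\left(B \right)} = \frac{B + \frac{1}{-12 + B}}{38 + B}$
$j{\left(21,62 \right)} + l{\left(-17 \right)} = -4 + \frac{1 + \left(-17\right)^{2} - -204}{-456 + \left(-17\right)^{2} + 26 \left(-17\right)} = -4 + \frac{1 + 289 + 204}{-456 + 289 - 442} = -4 + \frac{1}{-609} \cdot 494 = -4 - \frac{494}{609} = - \frac{2930}{609}$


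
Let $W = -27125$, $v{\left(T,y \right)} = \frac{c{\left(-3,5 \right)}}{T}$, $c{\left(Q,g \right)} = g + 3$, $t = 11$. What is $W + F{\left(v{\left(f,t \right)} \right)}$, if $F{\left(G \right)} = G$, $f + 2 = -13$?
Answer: $- \frac{406883}{15} \approx -27126.0$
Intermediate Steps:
$c{\left(Q,g \right)} = 3 + g$
$f = -15$ ($f = -2 - 13 = -15$)
$v{\left(T,y \right)} = \frac{8}{T}$ ($v{\left(T,y \right)} = \frac{3 + 5}{T} = \frac{8}{T}$)
$W + F{\left(v{\left(f,t \right)} \right)} = -27125 + \frac{8}{-15} = -27125 + 8 \left(- \frac{1}{15}\right) = -27125 - \frac{8}{15} = - \frac{406883}{15}$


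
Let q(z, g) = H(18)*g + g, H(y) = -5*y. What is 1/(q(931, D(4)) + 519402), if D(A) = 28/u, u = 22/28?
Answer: 11/5678534 ≈ 1.9371e-6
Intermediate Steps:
u = 11/14 (u = 22*(1/28) = 11/14 ≈ 0.78571)
D(A) = 392/11 (D(A) = 28/(11/14) = 28*(14/11) = 392/11)
q(z, g) = -89*g (q(z, g) = (-5*18)*g + g = -90*g + g = -89*g)
1/(q(931, D(4)) + 519402) = 1/(-89*392/11 + 519402) = 1/(-34888/11 + 519402) = 1/(5678534/11) = 11/5678534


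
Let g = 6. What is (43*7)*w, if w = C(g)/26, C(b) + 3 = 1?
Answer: -301/13 ≈ -23.154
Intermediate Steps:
C(b) = -2 (C(b) = -3 + 1 = -2)
w = -1/13 (w = -2/26 = -2*1/26 = -1/13 ≈ -0.076923)
(43*7)*w = (43*7)*(-1/13) = 301*(-1/13) = -301/13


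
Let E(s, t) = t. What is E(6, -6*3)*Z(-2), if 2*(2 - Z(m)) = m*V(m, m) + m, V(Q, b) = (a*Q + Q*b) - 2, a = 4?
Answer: 54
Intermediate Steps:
V(Q, b) = -2 + 4*Q + Q*b (V(Q, b) = (4*Q + Q*b) - 2 = -2 + 4*Q + Q*b)
Z(m) = 2 - m/2 - m*(-2 + m² + 4*m)/2 (Z(m) = 2 - (m*(-2 + 4*m + m*m) + m)/2 = 2 - (m*(-2 + 4*m + m²) + m)/2 = 2 - (m*(-2 + m² + 4*m) + m)/2 = 2 - (m + m*(-2 + m² + 4*m))/2 = 2 + (-m/2 - m*(-2 + m² + 4*m)/2) = 2 - m/2 - m*(-2 + m² + 4*m)/2)
E(6, -6*3)*Z(-2) = (-6*3)*(2 + (½)*(-2) - 2*(-2)² - ½*(-2)³) = -18*(2 - 1 - 2*4 - ½*(-8)) = -18*(2 - 1 - 8 + 4) = -18*(-3) = 54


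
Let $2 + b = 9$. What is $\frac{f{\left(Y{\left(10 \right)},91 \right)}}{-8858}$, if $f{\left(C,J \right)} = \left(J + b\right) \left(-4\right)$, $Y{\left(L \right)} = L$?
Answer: $\frac{196}{4429} \approx 0.044254$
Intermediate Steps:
$b = 7$ ($b = -2 + 9 = 7$)
$f{\left(C,J \right)} = -28 - 4 J$ ($f{\left(C,J \right)} = \left(J + 7\right) \left(-4\right) = \left(7 + J\right) \left(-4\right) = -28 - 4 J$)
$\frac{f{\left(Y{\left(10 \right)},91 \right)}}{-8858} = \frac{-28 - 364}{-8858} = \left(-28 - 364\right) \left(- \frac{1}{8858}\right) = \left(-392\right) \left(- \frac{1}{8858}\right) = \frac{196}{4429}$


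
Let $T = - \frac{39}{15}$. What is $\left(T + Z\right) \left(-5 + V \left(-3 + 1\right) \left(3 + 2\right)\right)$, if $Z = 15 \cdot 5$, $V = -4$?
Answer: $2534$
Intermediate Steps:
$Z = 75$
$T = - \frac{13}{5}$ ($T = \left(-39\right) \frac{1}{15} = - \frac{13}{5} \approx -2.6$)
$\left(T + Z\right) \left(-5 + V \left(-3 + 1\right) \left(3 + 2\right)\right) = \left(- \frac{13}{5} + 75\right) \left(-5 - 4 \left(-3 + 1\right) \left(3 + 2\right)\right) = \frac{362 \left(-5 - 4 \left(\left(-2\right) 5\right)\right)}{5} = \frac{362 \left(-5 - -40\right)}{5} = \frac{362 \left(-5 + 40\right)}{5} = \frac{362}{5} \cdot 35 = 2534$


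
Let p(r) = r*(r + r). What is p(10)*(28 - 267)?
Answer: -47800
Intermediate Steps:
p(r) = 2*r² (p(r) = r*(2*r) = 2*r²)
p(10)*(28 - 267) = (2*10²)*(28 - 267) = (2*100)*(-239) = 200*(-239) = -47800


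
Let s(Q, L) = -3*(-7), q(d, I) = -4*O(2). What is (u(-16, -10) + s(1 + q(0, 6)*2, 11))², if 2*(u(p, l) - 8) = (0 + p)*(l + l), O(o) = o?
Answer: 35721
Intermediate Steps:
q(d, I) = -8 (q(d, I) = -4*2 = -8)
u(p, l) = 8 + l*p (u(p, l) = 8 + ((0 + p)*(l + l))/2 = 8 + (p*(2*l))/2 = 8 + (2*l*p)/2 = 8 + l*p)
s(Q, L) = 21
(u(-16, -10) + s(1 + q(0, 6)*2, 11))² = ((8 - 10*(-16)) + 21)² = ((8 + 160) + 21)² = (168 + 21)² = 189² = 35721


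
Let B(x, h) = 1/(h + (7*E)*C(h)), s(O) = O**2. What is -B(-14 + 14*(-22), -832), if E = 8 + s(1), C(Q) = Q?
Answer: 1/53248 ≈ 1.8780e-5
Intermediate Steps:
E = 9 (E = 8 + 1**2 = 8 + 1 = 9)
B(x, h) = 1/(64*h) (B(x, h) = 1/(h + (7*9)*h) = 1/(h + 63*h) = 1/(64*h))
-B(-14 + 14*(-22), -832) = -1/(64*(-832)) = -(-1)/(64*832) = -1*(-1/53248) = 1/53248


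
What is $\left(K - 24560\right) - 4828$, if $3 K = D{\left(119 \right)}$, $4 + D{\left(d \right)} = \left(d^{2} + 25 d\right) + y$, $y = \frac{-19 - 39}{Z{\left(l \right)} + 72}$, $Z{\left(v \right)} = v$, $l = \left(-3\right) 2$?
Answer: $- \frac{2344085}{99} \approx -23678.0$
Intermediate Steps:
$l = -6$
$y = - \frac{29}{33}$ ($y = \frac{-19 - 39}{-6 + 72} = - \frac{58}{66} = \left(-58\right) \frac{1}{66} = - \frac{29}{33} \approx -0.87879$)
$D{\left(d \right)} = - \frac{161}{33} + d^{2} + 25 d$ ($D{\left(d \right)} = -4 - \left(\frac{29}{33} - d^{2} - 25 d\right) = -4 + \left(- \frac{29}{33} + d^{2} + 25 d\right) = - \frac{161}{33} + d^{2} + 25 d$)
$K = \frac{565327}{99}$ ($K = \frac{- \frac{161}{33} + 119^{2} + 25 \cdot 119}{3} = \frac{- \frac{161}{33} + 14161 + 2975}{3} = \frac{1}{3} \cdot \frac{565327}{33} = \frac{565327}{99} \approx 5710.4$)
$\left(K - 24560\right) - 4828 = \left(\frac{565327}{99} - 24560\right) - 4828 = - \frac{1866113}{99} - 4828 = - \frac{2344085}{99}$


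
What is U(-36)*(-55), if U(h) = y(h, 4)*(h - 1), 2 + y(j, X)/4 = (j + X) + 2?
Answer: -260480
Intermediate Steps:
y(j, X) = 4*X + 4*j (y(j, X) = -8 + 4*((j + X) + 2) = -8 + 4*((X + j) + 2) = -8 + 4*(2 + X + j) = -8 + (8 + 4*X + 4*j) = 4*X + 4*j)
U(h) = (-1 + h)*(16 + 4*h) (U(h) = (4*4 + 4*h)*(h - 1) = (16 + 4*h)*(-1 + h) = (-1 + h)*(16 + 4*h))
U(-36)*(-55) = (4*(-1 - 36)*(4 - 36))*(-55) = (4*(-37)*(-32))*(-55) = 4736*(-55) = -260480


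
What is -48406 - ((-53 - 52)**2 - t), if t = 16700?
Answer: -42731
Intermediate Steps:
-48406 - ((-53 - 52)**2 - t) = -48406 - ((-53 - 52)**2 - 1*16700) = -48406 - ((-105)**2 - 16700) = -48406 - (11025 - 16700) = -48406 - 1*(-5675) = -48406 + 5675 = -42731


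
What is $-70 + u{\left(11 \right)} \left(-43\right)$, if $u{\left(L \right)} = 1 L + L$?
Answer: $-1016$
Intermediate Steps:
$u{\left(L \right)} = 2 L$ ($u{\left(L \right)} = L + L = 2 L$)
$-70 + u{\left(11 \right)} \left(-43\right) = -70 + 2 \cdot 11 \left(-43\right) = -70 + 22 \left(-43\right) = -70 - 946 = -1016$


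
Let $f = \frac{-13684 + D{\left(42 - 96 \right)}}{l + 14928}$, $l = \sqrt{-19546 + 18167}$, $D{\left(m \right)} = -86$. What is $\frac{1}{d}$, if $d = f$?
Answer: $- \frac{2488}{2295} - \frac{i \sqrt{1379}}{13770} \approx -1.0841 - 0.0026968 i$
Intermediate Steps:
$l = i \sqrt{1379}$ ($l = \sqrt{-1379} = i \sqrt{1379} \approx 37.135 i$)
$f = - \frac{13770}{14928 + i \sqrt{1379}}$ ($f = \frac{-13684 - 86}{i \sqrt{1379} + 14928} = - \frac{13770}{14928 + i \sqrt{1379}} \approx -0.92242 + 0.0022946 i$)
$d = - \frac{205558560}{222846563} + \frac{13770 i \sqrt{1379}}{222846563} \approx -0.92242 + 0.0022946 i$
$\frac{1}{d} = \frac{1}{- \frac{205558560}{222846563} + \frac{13770 i \sqrt{1379}}{222846563}}$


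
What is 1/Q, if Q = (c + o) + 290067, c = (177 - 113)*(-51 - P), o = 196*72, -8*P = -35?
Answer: 1/300635 ≈ 3.3263e-6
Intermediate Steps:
P = 35/8 (P = -1/8*(-35) = 35/8 ≈ 4.3750)
o = 14112
c = -3544 (c = (177 - 113)*(-51 - 1*35/8) = 64*(-51 - 35/8) = 64*(-443/8) = -3544)
Q = 300635 (Q = (-3544 + 14112) + 290067 = 10568 + 290067 = 300635)
1/Q = 1/300635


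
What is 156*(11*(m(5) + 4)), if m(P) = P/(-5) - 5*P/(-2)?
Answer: 26598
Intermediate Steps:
m(P) = 23*P/10 (m(P) = P*(-⅕) - 5*P*(-½) = -P/5 + 5*P/2 = 23*P/10)
156*(11*(m(5) + 4)) = 156*(11*((23/10)*5 + 4)) = 156*(11*(23/2 + 4)) = 156*(11*(31/2)) = 156*(341/2) = 26598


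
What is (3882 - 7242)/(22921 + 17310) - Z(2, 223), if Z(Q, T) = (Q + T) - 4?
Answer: -8894411/40231 ≈ -221.08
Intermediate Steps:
Z(Q, T) = -4 + Q + T
(3882 - 7242)/(22921 + 17310) - Z(2, 223) = (3882 - 7242)/(22921 + 17310) - (-4 + 2 + 223) = -3360/40231 - 1*221 = -3360*1/40231 - 221 = -3360/40231 - 221 = -8894411/40231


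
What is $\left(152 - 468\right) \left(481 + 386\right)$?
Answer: $-273972$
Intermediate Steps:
$\left(152 - 468\right) \left(481 + 386\right) = \left(-316\right) 867 = -273972$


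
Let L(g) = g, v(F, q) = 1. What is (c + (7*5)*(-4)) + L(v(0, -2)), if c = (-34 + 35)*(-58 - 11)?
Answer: -208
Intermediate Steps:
c = -69 (c = 1*(-69) = -69)
(c + (7*5)*(-4)) + L(v(0, -2)) = (-69 + (7*5)*(-4)) + 1 = (-69 + 35*(-4)) + 1 = (-69 - 140) + 1 = -209 + 1 = -208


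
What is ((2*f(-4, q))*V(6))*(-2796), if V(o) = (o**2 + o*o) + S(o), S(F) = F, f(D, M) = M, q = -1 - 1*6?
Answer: 3053232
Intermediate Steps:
q = -7 (q = -1 - 6 = -7)
V(o) = o + 2*o**2 (V(o) = (o**2 + o*o) + o = (o**2 + o**2) + o = 2*o**2 + o = o + 2*o**2)
((2*f(-4, q))*V(6))*(-2796) = ((2*(-7))*(6*(1 + 2*6)))*(-2796) = -84*(1 + 12)*(-2796) = -84*13*(-2796) = -14*78*(-2796) = -1092*(-2796) = 3053232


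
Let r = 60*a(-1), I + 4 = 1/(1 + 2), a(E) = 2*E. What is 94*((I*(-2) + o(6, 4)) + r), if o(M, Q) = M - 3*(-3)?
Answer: -27542/3 ≈ -9180.7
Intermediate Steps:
I = -11/3 (I = -4 + 1/(1 + 2) = -4 + 1/3 = -4 + ⅓ = -11/3 ≈ -3.6667)
o(M, Q) = 9 + M (o(M, Q) = M + 9 = 9 + M)
r = -120 (r = 60*(2*(-1)) = 60*(-2) = -120)
94*((I*(-2) + o(6, 4)) + r) = 94*((-11/3*(-2) + (9 + 6)) - 120) = 94*((22/3 + 15) - 120) = 94*(67/3 - 120) = 94*(-293/3) = -27542/3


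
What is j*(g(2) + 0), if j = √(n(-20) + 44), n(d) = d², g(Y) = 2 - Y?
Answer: 0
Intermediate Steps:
j = 2*√111 (j = √((-20)² + 44) = √(400 + 44) = √444 = 2*√111 ≈ 21.071)
j*(g(2) + 0) = (2*√111)*((2 - 1*2) + 0) = (2*√111)*((2 - 2) + 0) = (2*√111)*(0 + 0) = (2*√111)*0 = 0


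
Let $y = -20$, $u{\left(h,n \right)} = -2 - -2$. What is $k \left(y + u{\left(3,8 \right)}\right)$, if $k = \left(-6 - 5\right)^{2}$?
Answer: $-2420$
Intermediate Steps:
$u{\left(h,n \right)} = 0$ ($u{\left(h,n \right)} = -2 + 2 = 0$)
$k = 121$ ($k = \left(-11\right)^{2} = 121$)
$k \left(y + u{\left(3,8 \right)}\right) = 121 \left(-20 + 0\right) = 121 \left(-20\right) = -2420$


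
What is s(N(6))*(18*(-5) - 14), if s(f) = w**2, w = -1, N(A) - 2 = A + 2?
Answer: -104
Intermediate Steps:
N(A) = 4 + A (N(A) = 2 + (A + 2) = 2 + (2 + A) = 4 + A)
s(f) = 1 (s(f) = (-1)**2 = 1)
s(N(6))*(18*(-5) - 14) = 1*(18*(-5) - 14) = 1*(-90 - 14) = 1*(-104) = -104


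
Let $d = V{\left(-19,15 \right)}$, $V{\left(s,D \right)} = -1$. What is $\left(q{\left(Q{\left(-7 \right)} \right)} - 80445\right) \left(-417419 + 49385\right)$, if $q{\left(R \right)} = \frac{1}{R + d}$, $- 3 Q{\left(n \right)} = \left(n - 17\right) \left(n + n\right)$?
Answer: $\frac{3345534317724}{113} \approx 2.9607 \cdot 10^{10}$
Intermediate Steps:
$d = -1$
$Q{\left(n \right)} = - \frac{2 n \left(-17 + n\right)}{3}$ ($Q{\left(n \right)} = - \frac{\left(n - 17\right) \left(n + n\right)}{3} = - \frac{\left(-17 + n\right) 2 n}{3} = - \frac{2 n \left(-17 + n\right)}{3}$)
$q{\left(R \right)} = \frac{1}{-1 + R}$ ($q{\left(R \right)} = \frac{1}{R - 1} = \frac{1}{-1 + R}$)
$\left(q{\left(Q{\left(-7 \right)} \right)} - 80445\right) \left(-417419 + 49385\right) = \left(\frac{1}{-1 + \frac{2}{3} \left(-7\right) \left(17 - -7\right)} - 80445\right) \left(-417419 + 49385\right) = \left(\frac{1}{-1 + \frac{2}{3} \left(-7\right) \left(17 + 7\right)} - 80445\right) \left(-368034\right) = \left(\frac{1}{-1 + \frac{2}{3} \left(-7\right) 24} - 80445\right) \left(-368034\right) = \left(\frac{1}{-1 - 112} - 80445\right) \left(-368034\right) = \left(\frac{1}{-113} - 80445\right) \left(-368034\right) = \left(- \frac{1}{113} - 80445\right) \left(-368034\right) = \left(- \frac{9090286}{113}\right) \left(-368034\right) = \frac{3345534317724}{113}$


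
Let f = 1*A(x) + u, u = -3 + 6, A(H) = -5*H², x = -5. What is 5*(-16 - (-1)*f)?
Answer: -690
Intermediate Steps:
u = 3
f = -122 (f = 1*(-5*(-5)²) + 3 = 1*(-5*25) + 3 = 1*(-125) + 3 = -125 + 3 = -122)
5*(-16 - (-1)*f) = 5*(-16 - (-1)*(-122)) = 5*(-16 - 1*122) = 5*(-16 - 122) = 5*(-138) = -690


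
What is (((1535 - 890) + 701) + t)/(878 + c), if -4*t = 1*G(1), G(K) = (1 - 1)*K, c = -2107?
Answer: -1346/1229 ≈ -1.0952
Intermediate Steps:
G(K) = 0 (G(K) = 0*K = 0)
t = 0 (t = -0/4 = -¼*0 = 0)
(((1535 - 890) + 701) + t)/(878 + c) = (((1535 - 890) + 701) + 0)/(878 - 2107) = ((645 + 701) + 0)/(-1229) = (1346 + 0)*(-1/1229) = 1346*(-1/1229) = -1346/1229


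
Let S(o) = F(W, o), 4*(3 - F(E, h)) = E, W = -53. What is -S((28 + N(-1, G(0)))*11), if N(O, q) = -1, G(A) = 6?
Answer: -65/4 ≈ -16.250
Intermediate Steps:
F(E, h) = 3 - E/4
S(o) = 65/4 (S(o) = 3 - ¼*(-53) = 3 + 53/4 = 65/4)
-S((28 + N(-1, G(0)))*11) = -1*65/4 = -65/4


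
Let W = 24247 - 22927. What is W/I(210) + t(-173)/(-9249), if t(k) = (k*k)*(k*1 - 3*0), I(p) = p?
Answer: 36650975/64743 ≈ 566.10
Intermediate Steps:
W = 1320
t(k) = k³ (t(k) = k²*(k + 0) = k²*k = k³)
W/I(210) + t(-173)/(-9249) = 1320/210 + (-173)³/(-9249) = 1320*(1/210) - 5177717*(-1/9249) = 44/7 + 5177717/9249 = 36650975/64743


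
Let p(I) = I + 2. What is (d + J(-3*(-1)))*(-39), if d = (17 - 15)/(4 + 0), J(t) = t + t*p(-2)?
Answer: -273/2 ≈ -136.50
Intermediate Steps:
p(I) = 2 + I
J(t) = t (J(t) = t + t*(2 - 2) = t + t*0 = t + 0 = t)
d = ½ (d = 2/4 = 2*(¼) = ½ ≈ 0.50000)
(d + J(-3*(-1)))*(-39) = (½ - 3*(-1))*(-39) = (½ + 3)*(-39) = (7/2)*(-39) = -273/2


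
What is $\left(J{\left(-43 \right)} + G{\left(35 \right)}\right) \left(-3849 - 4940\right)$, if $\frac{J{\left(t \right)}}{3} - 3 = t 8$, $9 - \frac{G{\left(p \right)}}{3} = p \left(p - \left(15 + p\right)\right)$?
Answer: $-5088831$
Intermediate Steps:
$G{\left(p \right)} = 27 + 45 p$ ($G{\left(p \right)} = 27 - 3 p \left(p - \left(15 + p\right)\right) = 27 - 3 p \left(-15\right) = 27 - 3 \left(- 15 p\right) = 27 + 45 p$)
$J{\left(t \right)} = 9 + 24 t$ ($J{\left(t \right)} = 9 + 3 t 8 = 9 + 3 \cdot 8 t = 9 + 24 t$)
$\left(J{\left(-43 \right)} + G{\left(35 \right)}\right) \left(-3849 - 4940\right) = \left(\left(9 + 24 \left(-43\right)\right) + \left(27 + 45 \cdot 35\right)\right) \left(-3849 - 4940\right) = \left(\left(9 - 1032\right) + \left(27 + 1575\right)\right) \left(-8789\right) = \left(-1023 + 1602\right) \left(-8789\right) = 579 \left(-8789\right) = -5088831$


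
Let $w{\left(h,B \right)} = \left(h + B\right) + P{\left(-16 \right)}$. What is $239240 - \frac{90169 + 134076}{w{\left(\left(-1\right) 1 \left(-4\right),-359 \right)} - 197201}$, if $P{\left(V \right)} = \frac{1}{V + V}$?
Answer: $\frac{1512432933160}{6321793} \approx 2.3924 \cdot 10^{5}$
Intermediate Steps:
$P{\left(V \right)} = \frac{1}{2 V}$
$w{\left(h,B \right)} = - \frac{1}{32} + B + h$ ($w{\left(h,B \right)} = \left(h + B\right) + \frac{1}{2 \left(-16\right)} = \left(B + h\right) + \frac{1}{2} \left(- \frac{1}{16}\right) = \left(B + h\right) - \frac{1}{32} = - \frac{1}{32} + B + h$)
$239240 - \frac{90169 + 134076}{w{\left(\left(-1\right) 1 \left(-4\right),-359 \right)} - 197201} = 239240 - \frac{90169 + 134076}{\left(- \frac{1}{32} - 359 + \left(-1\right) 1 \left(-4\right)\right) - 197201} = 239240 - \frac{224245}{\left(- \frac{1}{32} - 359 - -4\right) - 197201} = 239240 - \frac{224245}{\left(- \frac{1}{32} - 359 + 4\right) - 197201} = 239240 - \frac{224245}{- \frac{11361}{32} - 197201} = 239240 - \frac{224245}{- \frac{6321793}{32}} = 239240 - 224245 \left(- \frac{32}{6321793}\right) = 239240 - - \frac{7175840}{6321793} = 239240 + \frac{7175840}{6321793} = \frac{1512432933160}{6321793}$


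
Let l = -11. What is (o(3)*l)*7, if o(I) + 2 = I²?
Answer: -539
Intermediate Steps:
o(I) = -2 + I²
(o(3)*l)*7 = ((-2 + 3²)*(-11))*7 = ((-2 + 9)*(-11))*7 = (7*(-11))*7 = -77*7 = -539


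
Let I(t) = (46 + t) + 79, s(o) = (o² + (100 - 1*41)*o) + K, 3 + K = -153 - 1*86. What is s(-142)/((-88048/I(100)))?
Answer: -324675/11006 ≈ -29.500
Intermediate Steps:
K = -242 (K = -3 + (-153 - 1*86) = -3 + (-153 - 86) = -3 - 239 = -242)
s(o) = -242 + o² + 59*o (s(o) = (o² + (100 - 1*41)*o) - 242 = (o² + (100 - 41)*o) - 242 = (o² + 59*o) - 242 = -242 + o² + 59*o)
I(t) = 125 + t
s(-142)/((-88048/I(100))) = (-242 + (-142)² + 59*(-142))/((-88048/(125 + 100))) = (-242 + 20164 - 8378)/((-88048/225)) = 11544/((-88048*1/225)) = 11544/(-88048/225) = 11544*(-225/88048) = -324675/11006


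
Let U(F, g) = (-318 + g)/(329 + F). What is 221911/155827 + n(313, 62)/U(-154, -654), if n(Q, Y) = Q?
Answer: -8319726433/151463844 ≈ -54.929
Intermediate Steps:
U(F, g) = (-318 + g)/(329 + F)
221911/155827 + n(313, 62)/U(-154, -654) = 221911/155827 + 313/(((-318 - 654)/(329 - 154))) = 221911*(1/155827) + 313/((-972/175)) = 221911/155827 + 313/(((1/175)*(-972))) = 221911/155827 + 313/(-972/175) = 221911/155827 + 313*(-175/972) = 221911/155827 - 54775/972 = -8319726433/151463844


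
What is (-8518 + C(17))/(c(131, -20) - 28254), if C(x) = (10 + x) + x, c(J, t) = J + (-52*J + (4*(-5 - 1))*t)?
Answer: 8474/34455 ≈ 0.24594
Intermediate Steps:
c(J, t) = -51*J - 24*t (c(J, t) = J + (-52*J + (4*(-6))*t) = J + (-52*J - 24*t) = -51*J - 24*t)
C(x) = 10 + 2*x
(-8518 + C(17))/(c(131, -20) - 28254) = (-8518 + (10 + 2*17))/((-51*131 - 24*(-20)) - 28254) = (-8518 + (10 + 34))/((-6681 + 480) - 28254) = (-8518 + 44)/(-6201 - 28254) = -8474/(-34455) = -8474*(-1/34455) = 8474/34455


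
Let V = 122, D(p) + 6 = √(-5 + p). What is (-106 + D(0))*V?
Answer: -13664 + 122*I*√5 ≈ -13664.0 + 272.8*I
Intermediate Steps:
D(p) = -6 + √(-5 + p)
(-106 + D(0))*V = (-106 + (-6 + √(-5 + 0)))*122 = (-106 + (-6 + √(-5)))*122 = (-106 + (-6 + I*√5))*122 = (-112 + I*√5)*122 = -13664 + 122*I*√5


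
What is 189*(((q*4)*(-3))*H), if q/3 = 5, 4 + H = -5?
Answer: 306180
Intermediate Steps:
H = -9 (H = -4 - 5 = -9)
q = 15 (q = 3*5 = 15)
189*(((q*4)*(-3))*H) = 189*(((15*4)*(-3))*(-9)) = 189*((60*(-3))*(-9)) = 189*(-180*(-9)) = 189*1620 = 306180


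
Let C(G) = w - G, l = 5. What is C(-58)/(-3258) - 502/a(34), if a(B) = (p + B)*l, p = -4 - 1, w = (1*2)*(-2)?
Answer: -91297/26245 ≈ -3.4786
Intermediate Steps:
w = -4 (w = 2*(-2) = -4)
p = -5
C(G) = -4 - G
a(B) = -25 + 5*B (a(B) = (-5 + B)*5 = -25 + 5*B)
C(-58)/(-3258) - 502/a(34) = (-4 - 1*(-58))/(-3258) - 502/(-25 + 5*34) = (-4 + 58)*(-1/3258) - 502/(-25 + 170) = 54*(-1/3258) - 502/145 = -3/181 - 502*1/145 = -3/181 - 502/145 = -91297/26245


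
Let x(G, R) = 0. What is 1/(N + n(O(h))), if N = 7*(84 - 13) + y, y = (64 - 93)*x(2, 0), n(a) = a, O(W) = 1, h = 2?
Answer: 1/498 ≈ 0.0020080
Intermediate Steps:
y = 0 (y = (64 - 93)*0 = -29*0 = 0)
N = 497 (N = 7*(84 - 13) + 0 = 7*71 + 0 = 497 + 0 = 497)
1/(N + n(O(h))) = 1/(497 + 1) = 1/498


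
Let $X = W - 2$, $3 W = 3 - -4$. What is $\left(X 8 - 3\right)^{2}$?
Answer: $\frac{1}{9} \approx 0.11111$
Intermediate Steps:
$W = \frac{7}{3}$ ($W = \frac{3 - -4}{3} = \frac{3 + 4}{3} = \frac{1}{3} \cdot 7 = \frac{7}{3} \approx 2.3333$)
$X = \frac{1}{3}$ ($X = \frac{7}{3} - 2 = \frac{1}{3} \approx 0.33333$)
$\left(X 8 - 3\right)^{2} = \left(\frac{1}{3} \cdot 8 - 3\right)^{2} = \left(\frac{8}{3} - 3\right)^{2} = \left(- \frac{1}{3}\right)^{2} = \frac{1}{9}$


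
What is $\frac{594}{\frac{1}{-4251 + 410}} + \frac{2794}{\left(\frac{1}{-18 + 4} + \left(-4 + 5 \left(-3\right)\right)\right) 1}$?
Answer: $- \frac{609214034}{267} \approx -2.2817 \cdot 10^{6}$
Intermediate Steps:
$\frac{594}{\frac{1}{-4251 + 410}} + \frac{2794}{\left(\frac{1}{-18 + 4} + \left(-4 + 5 \left(-3\right)\right)\right) 1} = \frac{594}{\frac{1}{-3841}} + \frac{2794}{\left(\frac{1}{-14} - 19\right) 1} = \frac{594}{- \frac{1}{3841}} + \frac{2794}{\left(- \frac{1}{14} - 19\right) 1} = 594 \left(-3841\right) + \frac{2794}{\left(- \frac{267}{14}\right) 1} = -2281554 + \frac{2794}{- \frac{267}{14}} = -2281554 + 2794 \left(- \frac{14}{267}\right) = -2281554 - \frac{39116}{267} = - \frac{609214034}{267}$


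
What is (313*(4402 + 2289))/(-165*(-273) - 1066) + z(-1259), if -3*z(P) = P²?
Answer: -69703994450/131937 ≈ -5.2831e+5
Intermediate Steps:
z(P) = -P²/3
(313*(4402 + 2289))/(-165*(-273) - 1066) + z(-1259) = (313*(4402 + 2289))/(-165*(-273) - 1066) - ⅓*(-1259)² = (313*6691)/(45045 - 1066) - ⅓*1585081 = 2094283/43979 - 1585081/3 = -69703994450/131937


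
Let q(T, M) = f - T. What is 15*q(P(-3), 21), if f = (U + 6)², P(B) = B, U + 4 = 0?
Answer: 105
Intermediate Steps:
U = -4 (U = -4 + 0 = -4)
f = 4 (f = (-4 + 6)² = 2² = 4)
q(T, M) = 4 - T
15*q(P(-3), 21) = 15*(4 - 1*(-3)) = 15*(4 + 3) = 15*7 = 105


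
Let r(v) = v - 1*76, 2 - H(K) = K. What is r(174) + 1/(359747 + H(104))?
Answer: 35245211/359645 ≈ 98.000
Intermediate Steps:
H(K) = 2 - K
r(v) = -76 + v (r(v) = v - 76 = -76 + v)
r(174) + 1/(359747 + H(104)) = (-76 + 174) + 1/(359747 + (2 - 1*104)) = 98 + 1/(359747 + (2 - 104)) = 98 + 1/(359747 - 102) = 98 + 1/359645 = 35245211/359645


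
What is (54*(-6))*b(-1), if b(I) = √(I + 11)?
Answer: -324*√10 ≈ -1024.6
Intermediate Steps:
b(I) = √(11 + I)
(54*(-6))*b(-1) = (54*(-6))*√(11 - 1) = -324*√10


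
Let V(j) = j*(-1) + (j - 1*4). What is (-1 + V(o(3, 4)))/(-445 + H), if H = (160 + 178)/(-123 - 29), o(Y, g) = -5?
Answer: 380/33989 ≈ 0.011180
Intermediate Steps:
H = -169/76 (H = 338/(-152) = 338*(-1/152) = -169/76 ≈ -2.2237)
V(j) = -4 (V(j) = -j + (j - 4) = -j + (-4 + j) = -4)
(-1 + V(o(3, 4)))/(-445 + H) = (-1 - 4)/(-445 - 169/76) = -5/(-33989/76) = -5*(-76/33989) = 380/33989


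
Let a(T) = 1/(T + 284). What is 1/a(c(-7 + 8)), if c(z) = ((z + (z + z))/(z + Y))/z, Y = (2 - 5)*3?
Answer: 2269/8 ≈ 283.63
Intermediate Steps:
Y = -9 (Y = -3*3 = -9)
c(z) = 3/(-9 + z) (c(z) = ((z + (z + z))/(z - 9))/z = ((z + 2*z)/(-9 + z))/z = ((3*z)/(-9 + z))/z = (3*z/(-9 + z))/z = 3/(-9 + z))
a(T) = 1/(284 + T)
1/a(c(-7 + 8)) = 1/(1/(284 + 3/(-9 + (-7 + 8)))) = 1/(1/(284 + 3/(-9 + 1))) = 1/(1/(284 + 3/(-8))) = 1/(1/(284 + 3*(-1/8))) = 1/(1/(284 - 3/8)) = 1/(1/(2269/8)) = 1/(8/2269) = 2269/8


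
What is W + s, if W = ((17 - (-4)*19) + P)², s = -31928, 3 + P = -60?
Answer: -31028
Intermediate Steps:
P = -63 (P = -3 - 60 = -63)
W = 900 (W = ((17 - (-4)*19) - 63)² = ((17 - 1*(-76)) - 63)² = ((17 + 76) - 63)² = (93 - 63)² = 30² = 900)
W + s = 900 - 31928 = -31028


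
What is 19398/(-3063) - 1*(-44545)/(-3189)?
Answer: -66100519/3255969 ≈ -20.301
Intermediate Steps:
19398/(-3063) - 1*(-44545)/(-3189) = 19398*(-1/3063) + 44545*(-1/3189) = -6466/1021 - 44545/3189 = -66100519/3255969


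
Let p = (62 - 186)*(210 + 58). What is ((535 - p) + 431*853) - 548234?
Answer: -146824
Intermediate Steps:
p = -33232 (p = -124*268 = -33232)
((535 - p) + 431*853) - 548234 = ((535 - 1*(-33232)) + 431*853) - 548234 = ((535 + 33232) + 367643) - 548234 = (33767 + 367643) - 548234 = 401410 - 548234 = -146824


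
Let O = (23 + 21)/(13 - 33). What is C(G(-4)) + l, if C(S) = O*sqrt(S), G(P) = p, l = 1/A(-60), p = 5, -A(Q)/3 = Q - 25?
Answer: 1/255 - 11*sqrt(5)/5 ≈ -4.9154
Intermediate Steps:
A(Q) = 75 - 3*Q (A(Q) = -3*(Q - 25) = -3*(-25 + Q) = 75 - 3*Q)
O = -11/5 (O = 44/(-20) = 44*(-1/20) = -11/5 ≈ -2.2000)
l = 1/255 (l = 1/(75 - 3*(-60)) = 1/(75 + 180) = 1/255 ≈ 0.0039216)
G(P) = 5
C(S) = -11*sqrt(S)/5
C(G(-4)) + l = -11*sqrt(5)/5 + 1/255 = 1/255 - 11*sqrt(5)/5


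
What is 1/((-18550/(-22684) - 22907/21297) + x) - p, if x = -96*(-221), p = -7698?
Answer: 744334831225248/96691975405 ≈ 7698.0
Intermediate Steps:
x = 21216
1/((-18550/(-22684) - 22907/21297) + x) - p = 1/((-18550/(-22684) - 22907/21297) + 21216) - 1*(-7698) = 1/((-18550*(-1/22684) - 22907*1/21297) + 21216) + 7698 = 1/((175/214 - 22907/21297) + 21216) + 7698 = 1/(-1175123/4557558 + 21216) + 7698 = 1/(96691975405/4557558) + 7698 = 4557558/96691975405 + 7698 = 744334831225248/96691975405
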